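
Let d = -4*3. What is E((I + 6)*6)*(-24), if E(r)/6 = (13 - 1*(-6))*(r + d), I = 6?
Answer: -164160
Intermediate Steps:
d = -12
E(r) = -1368 + 114*r (E(r) = 6*((13 - 1*(-6))*(r - 12)) = 6*((13 + 6)*(-12 + r)) = 6*(19*(-12 + r)) = 6*(-228 + 19*r) = -1368 + 114*r)
E((I + 6)*6)*(-24) = (-1368 + 114*((6 + 6)*6))*(-24) = (-1368 + 114*(12*6))*(-24) = (-1368 + 114*72)*(-24) = (-1368 + 8208)*(-24) = 6840*(-24) = -164160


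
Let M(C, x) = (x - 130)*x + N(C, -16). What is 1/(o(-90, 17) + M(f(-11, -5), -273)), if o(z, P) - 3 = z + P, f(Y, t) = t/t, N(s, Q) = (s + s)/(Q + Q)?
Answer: 16/1759183 ≈ 9.0951e-6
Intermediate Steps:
N(s, Q) = s/Q (N(s, Q) = (2*s)/((2*Q)) = (2*s)*(1/(2*Q)) = s/Q)
f(Y, t) = 1
o(z, P) = 3 + P + z (o(z, P) = 3 + (z + P) = 3 + (P + z) = 3 + P + z)
M(C, x) = -C/16 + x*(-130 + x) (M(C, x) = (x - 130)*x + C/(-16) = (-130 + x)*x + C*(-1/16) = x*(-130 + x) - C/16 = -C/16 + x*(-130 + x))
1/(o(-90, 17) + M(f(-11, -5), -273)) = 1/((3 + 17 - 90) + ((-273)² - 130*(-273) - 1/16*1)) = 1/(-70 + (74529 + 35490 - 1/16)) = 1/(-70 + 1760303/16) = 1/(1759183/16) = 16/1759183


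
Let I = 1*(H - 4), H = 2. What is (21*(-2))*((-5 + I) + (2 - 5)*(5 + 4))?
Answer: 1428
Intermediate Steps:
I = -2 (I = 1*(2 - 4) = 1*(-2) = -2)
(21*(-2))*((-5 + I) + (2 - 5)*(5 + 4)) = (21*(-2))*((-5 - 2) + (2 - 5)*(5 + 4)) = -42*(-7 - 3*9) = -42*(-7 - 27) = -42*(-34) = 1428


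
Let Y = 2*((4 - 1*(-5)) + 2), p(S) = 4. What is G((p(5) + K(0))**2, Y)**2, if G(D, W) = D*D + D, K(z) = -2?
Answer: 400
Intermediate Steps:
Y = 22 (Y = 2*((4 + 5) + 2) = 2*(9 + 2) = 2*11 = 22)
G(D, W) = D + D**2 (G(D, W) = D**2 + D = D + D**2)
G((p(5) + K(0))**2, Y)**2 = ((4 - 2)**2*(1 + (4 - 2)**2))**2 = (2**2*(1 + 2**2))**2 = (4*(1 + 4))**2 = (4*5)**2 = 20**2 = 400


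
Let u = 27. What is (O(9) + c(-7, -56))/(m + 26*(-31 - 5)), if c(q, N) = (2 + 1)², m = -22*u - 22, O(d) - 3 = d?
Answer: -21/1552 ≈ -0.013531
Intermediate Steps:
O(d) = 3 + d
m = -616 (m = -22*27 - 22 = -594 - 22 = -616)
c(q, N) = 9 (c(q, N) = 3² = 9)
(O(9) + c(-7, -56))/(m + 26*(-31 - 5)) = ((3 + 9) + 9)/(-616 + 26*(-31 - 5)) = (12 + 9)/(-616 + 26*(-36)) = 21/(-616 - 936) = 21/(-1552) = 21*(-1/1552) = -21/1552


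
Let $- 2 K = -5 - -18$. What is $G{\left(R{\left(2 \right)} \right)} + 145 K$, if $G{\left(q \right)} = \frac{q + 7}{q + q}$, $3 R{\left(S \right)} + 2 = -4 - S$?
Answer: $- \frac{15093}{16} \approx -943.31$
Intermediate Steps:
$R{\left(S \right)} = -2 - \frac{S}{3}$ ($R{\left(S \right)} = - \frac{2}{3} + \frac{-4 - S}{3} = - \frac{2}{3} - \left(\frac{4}{3} + \frac{S}{3}\right) = -2 - \frac{S}{3}$)
$G{\left(q \right)} = \frac{7 + q}{2 q}$
$K = - \frac{13}{2}$ ($K = - \frac{-5 - -18}{2} = - \frac{-5 + 18}{2} = \left(- \frac{1}{2}\right) 13 = - \frac{13}{2} \approx -6.5$)
$G{\left(R{\left(2 \right)} \right)} + 145 K = \frac{7 - \frac{8}{3}}{2 \left(-2 - \frac{2}{3}\right)} + 145 \left(- \frac{13}{2}\right) = \frac{7 - \frac{8}{3}}{2 \left(-2 - \frac{2}{3}\right)} - \frac{1885}{2} = \frac{7 - \frac{8}{3}}{2 \left(- \frac{8}{3}\right)} - \frac{1885}{2} = \frac{1}{2} \left(- \frac{3}{8}\right) \frac{13}{3} - \frac{1885}{2} = - \frac{13}{16} - \frac{1885}{2} = - \frac{15093}{16}$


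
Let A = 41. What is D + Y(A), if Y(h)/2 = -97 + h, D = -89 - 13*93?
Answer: -1410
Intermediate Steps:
D = -1298 (D = -89 - 1209 = -1298)
Y(h) = -194 + 2*h (Y(h) = 2*(-97 + h) = -194 + 2*h)
D + Y(A) = -1298 + (-194 + 2*41) = -1298 + (-194 + 82) = -1298 - 112 = -1410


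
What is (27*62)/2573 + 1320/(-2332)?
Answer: 372/4399 ≈ 0.084565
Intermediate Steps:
(27*62)/2573 + 1320/(-2332) = 1674*(1/2573) + 1320*(-1/2332) = 54/83 - 30/53 = 372/4399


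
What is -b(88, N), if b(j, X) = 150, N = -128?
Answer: -150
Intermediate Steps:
-b(88, N) = -1*150 = -150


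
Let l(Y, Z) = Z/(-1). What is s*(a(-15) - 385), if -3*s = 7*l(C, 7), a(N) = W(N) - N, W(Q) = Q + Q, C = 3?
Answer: -19600/3 ≈ -6533.3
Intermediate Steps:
W(Q) = 2*Q
l(Y, Z) = -Z (l(Y, Z) = Z*(-1) = -Z)
a(N) = N (a(N) = 2*N - N = N)
s = 49/3 (s = -7*(-1*7)/3 = -7*(-7)/3 = -⅓*(-49) = 49/3 ≈ 16.333)
s*(a(-15) - 385) = 49*(-15 - 385)/3 = (49/3)*(-400) = -19600/3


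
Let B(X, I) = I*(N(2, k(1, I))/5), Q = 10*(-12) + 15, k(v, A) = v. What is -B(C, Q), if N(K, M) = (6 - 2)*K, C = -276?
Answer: 168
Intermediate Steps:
N(K, M) = 4*K
Q = -105 (Q = -120 + 15 = -105)
B(X, I) = 8*I/5 (B(X, I) = I*((4*2)/5) = I*(8*(⅕)) = I*(8/5) = 8*I/5)
-B(C, Q) = -8*(-105)/5 = -1*(-168) = 168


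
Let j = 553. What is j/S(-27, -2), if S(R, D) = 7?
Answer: 79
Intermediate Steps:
j/S(-27, -2) = 553/7 = 553*(⅐) = 79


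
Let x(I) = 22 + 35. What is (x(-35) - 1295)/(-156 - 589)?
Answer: 1238/745 ≈ 1.6617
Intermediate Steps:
x(I) = 57
(x(-35) - 1295)/(-156 - 589) = (57 - 1295)/(-156 - 589) = -1238/(-745) = -1238*(-1/745) = 1238/745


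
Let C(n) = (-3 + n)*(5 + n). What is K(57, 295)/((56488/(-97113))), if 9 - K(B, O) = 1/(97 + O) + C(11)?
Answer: 4530224337/22143296 ≈ 204.59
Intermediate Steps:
K(B, O) = -119 - 1/(97 + O) (K(B, O) = 9 - (1/(97 + O) + (-15 + 11² + 2*11)) = 9 - (1/(97 + O) + (-15 + 121 + 22)) = 9 - (1/(97 + O) + 128) = 9 - (128 + 1/(97 + O)) = 9 + (-128 - 1/(97 + O)) = -119 - 1/(97 + O))
K(57, 295)/((56488/(-97113))) = ((-11544 - 119*295)/(97 + 295))/((56488/(-97113))) = ((-11544 - 35105)/392)/((56488*(-1/97113))) = ((1/392)*(-46649))/(-56488/97113) = -46649/392*(-97113/56488) = 4530224337/22143296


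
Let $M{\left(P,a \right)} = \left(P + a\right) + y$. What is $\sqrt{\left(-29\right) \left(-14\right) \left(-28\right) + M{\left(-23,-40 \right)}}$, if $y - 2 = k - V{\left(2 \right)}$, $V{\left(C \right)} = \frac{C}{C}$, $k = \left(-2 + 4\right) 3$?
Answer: $4 i \sqrt{714} \approx 106.88 i$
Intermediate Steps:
$k = 6$ ($k = 2 \cdot 3 = 6$)
$V{\left(C \right)} = 1$
$y = 7$ ($y = 2 + \left(6 - 1\right) = 2 + 5 = 7$)
$M{\left(P,a \right)} = 7 + P + a$ ($M{\left(P,a \right)} = \left(P + a\right) + 7 = 7 + P + a$)
$\sqrt{\left(-29\right) \left(-14\right) \left(-28\right) + M{\left(-23,-40 \right)}} = \sqrt{\left(-29\right) \left(-14\right) \left(-28\right) - 56} = \sqrt{406 \left(-28\right) - 56} = \sqrt{-11368 - 56} = \sqrt{-11424} = 4 i \sqrt{714}$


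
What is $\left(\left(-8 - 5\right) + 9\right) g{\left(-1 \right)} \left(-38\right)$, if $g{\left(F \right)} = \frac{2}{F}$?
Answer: $-304$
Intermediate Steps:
$\left(\left(-8 - 5\right) + 9\right) g{\left(-1 \right)} \left(-38\right) = \left(\left(-8 - 5\right) + 9\right) \frac{2}{-1} \left(-38\right) = \left(-13 + 9\right) 2 \left(-1\right) \left(-38\right) = \left(-4\right) \left(-2\right) \left(-38\right) = 8 \left(-38\right) = -304$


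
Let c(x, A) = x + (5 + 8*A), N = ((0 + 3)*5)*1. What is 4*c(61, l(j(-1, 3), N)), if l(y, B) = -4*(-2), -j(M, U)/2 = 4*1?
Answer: 520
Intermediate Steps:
j(M, U) = -8
N = 15 (N = (3*5)*1 = 15*1 = 15)
l(y, B) = 8
c(x, A) = 5 + x + 8*A
4*c(61, l(j(-1, 3), N)) = 4*(5 + 61 + 8*8) = 4*(5 + 61 + 64) = 4*130 = 520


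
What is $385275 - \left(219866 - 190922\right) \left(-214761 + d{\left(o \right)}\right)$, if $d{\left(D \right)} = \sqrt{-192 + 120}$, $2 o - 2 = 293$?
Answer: $6216427659 - 173664 i \sqrt{2} \approx 6.2164 \cdot 10^{9} - 2.456 \cdot 10^{5} i$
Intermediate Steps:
$o = \frac{295}{2}$ ($o = 1 + \frac{1}{2} \cdot 293 = 1 + \frac{293}{2} = \frac{295}{2} \approx 147.5$)
$d{\left(D \right)} = 6 i \sqrt{2}$ ($d{\left(D \right)} = \sqrt{-72} = 6 i \sqrt{2}$)
$385275 - \left(219866 - 190922\right) \left(-214761 + d{\left(o \right)}\right) = 385275 - \left(219866 - 190922\right) \left(-214761 + 6 i \sqrt{2}\right) = 385275 - 28944 \left(-214761 + 6 i \sqrt{2}\right) = 385275 - \left(-6216042384 + 173664 i \sqrt{2}\right) = 385275 + \left(6216042384 - 173664 i \sqrt{2}\right) = 6216427659 - 173664 i \sqrt{2}$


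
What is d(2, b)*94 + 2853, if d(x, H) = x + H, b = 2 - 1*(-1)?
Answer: 3323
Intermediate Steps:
b = 3 (b = 2 + 1 = 3)
d(x, H) = H + x
d(2, b)*94 + 2853 = (3 + 2)*94 + 2853 = 5*94 + 2853 = 470 + 2853 = 3323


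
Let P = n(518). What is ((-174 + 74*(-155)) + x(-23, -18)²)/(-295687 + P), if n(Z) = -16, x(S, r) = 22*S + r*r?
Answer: -21480/295703 ≈ -0.072640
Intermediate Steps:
x(S, r) = r² + 22*S (x(S, r) = 22*S + r² = r² + 22*S)
P = -16
((-174 + 74*(-155)) + x(-23, -18)²)/(-295687 + P) = ((-174 + 74*(-155)) + ((-18)² + 22*(-23))²)/(-295687 - 16) = ((-174 - 11470) + (324 - 506)²)/(-295703) = (-11644 + (-182)²)*(-1/295703) = (-11644 + 33124)*(-1/295703) = 21480*(-1/295703) = -21480/295703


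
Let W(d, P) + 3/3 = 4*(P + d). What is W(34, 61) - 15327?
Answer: -14948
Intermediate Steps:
W(d, P) = -1 + 4*P + 4*d (W(d, P) = -1 + 4*(P + d) = -1 + (4*P + 4*d) = -1 + 4*P + 4*d)
W(34, 61) - 15327 = (-1 + 4*61 + 4*34) - 15327 = (-1 + 244 + 136) - 15327 = 379 - 15327 = -14948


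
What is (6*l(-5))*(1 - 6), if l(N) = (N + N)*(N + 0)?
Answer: -1500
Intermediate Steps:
l(N) = 2*N**2 (l(N) = (2*N)*N = 2*N**2)
(6*l(-5))*(1 - 6) = (6*(2*(-5)**2))*(1 - 6) = (6*(2*25))*(-5) = (6*50)*(-5) = 300*(-5) = -1500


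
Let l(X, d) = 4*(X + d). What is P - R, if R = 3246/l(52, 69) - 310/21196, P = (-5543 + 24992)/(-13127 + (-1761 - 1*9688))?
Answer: -39306677569/5252538368 ≈ -7.4834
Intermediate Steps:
l(X, d) = 4*X + 4*d
P = -6483/8192 (P = 19449/(-13127 + (-1761 - 9688)) = 19449/(-13127 - 11449) = 19449/(-24576) = 19449*(-1/24576) = -6483/8192 ≈ -0.79138)
R = 4290761/641179 (R = 3246/(4*52 + 4*69) - 310/21196 = 3246/(208 + 276) - 310*1/21196 = 3246/484 - 155/10598 = 3246*(1/484) - 155/10598 = 1623/242 - 155/10598 = 4290761/641179 ≈ 6.6920)
P - R = -6483/8192 - 1*4290761/641179 = -6483/8192 - 4290761/641179 = -39306677569/5252538368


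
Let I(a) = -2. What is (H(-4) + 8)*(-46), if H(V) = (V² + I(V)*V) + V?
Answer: -1288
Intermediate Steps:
H(V) = V² - V (H(V) = (V² - 2*V) + V = V² - V)
(H(-4) + 8)*(-46) = (-4*(-1 - 4) + 8)*(-46) = (-4*(-5) + 8)*(-46) = (20 + 8)*(-46) = 28*(-46) = -1288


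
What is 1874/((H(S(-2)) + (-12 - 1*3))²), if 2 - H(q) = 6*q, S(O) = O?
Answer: 1874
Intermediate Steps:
H(q) = 2 - 6*q
1874/((H(S(-2)) + (-12 - 1*3))²) = 1874/(((2 - 6*(-2)) + (-12 - 1*3))²) = 1874/(((2 + 12) + (-12 - 3))²) = 1874/((14 - 15)²) = 1874/((-1)²) = 1874/1 = 1874*1 = 1874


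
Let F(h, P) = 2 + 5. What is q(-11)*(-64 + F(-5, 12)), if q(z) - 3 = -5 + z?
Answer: 741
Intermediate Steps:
q(z) = -2 + z (q(z) = 3 + (-5 + z) = -2 + z)
F(h, P) = 7
q(-11)*(-64 + F(-5, 12)) = (-2 - 11)*(-64 + 7) = -13*(-57) = 741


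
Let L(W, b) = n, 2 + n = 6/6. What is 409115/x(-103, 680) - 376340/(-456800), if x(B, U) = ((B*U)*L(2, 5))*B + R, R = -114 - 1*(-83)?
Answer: 18057784681/23538744120 ≈ 0.76715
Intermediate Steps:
R = -31 (R = -114 + 83 = -31)
n = -1 (n = -2 + 6/6 = -2 + 6*(⅙) = -2 + 1 = -1)
L(W, b) = -1
x(B, U) = -31 - U*B² (x(B, U) = ((B*U)*(-1))*B - 31 = (-B*U)*B - 31 = -U*B² - 31 = -31 - U*B²)
409115/x(-103, 680) - 376340/(-456800) = 409115/(-31 - 1*680*(-103)²) - 376340/(-456800) = 409115/(-31 - 1*680*10609) - 376340*(-1/456800) = 409115/(-31 - 7214120) + 18817/22840 = 409115/(-7214151) + 18817/22840 = 409115*(-1/7214151) + 18817/22840 = -58445/1030593 + 18817/22840 = 18057784681/23538744120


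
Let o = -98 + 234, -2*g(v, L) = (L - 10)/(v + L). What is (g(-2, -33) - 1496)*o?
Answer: -7123884/35 ≈ -2.0354e+5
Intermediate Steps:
g(v, L) = -(-10 + L)/(2*(L + v)) (g(v, L) = -(L - 10)/(2*(v + L)) = -(-10 + L)/(2*(L + v)))
o = 136
(g(-2, -33) - 1496)*o = ((5 - 1/2*(-33))/(-33 - 2) - 1496)*136 = ((5 + 33/2)/(-35) - 1496)*136 = (-1/35*43/2 - 1496)*136 = (-43/70 - 1496)*136 = -104763/70*136 = -7123884/35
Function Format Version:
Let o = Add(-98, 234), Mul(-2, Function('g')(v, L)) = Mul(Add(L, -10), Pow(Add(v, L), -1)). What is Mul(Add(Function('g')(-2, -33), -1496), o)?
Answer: Rational(-7123884, 35) ≈ -2.0354e+5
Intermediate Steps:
Function('g')(v, L) = Mul(Rational(-1, 2), Pow(Add(L, v), -1), Add(-10, L)) (Function('g')(v, L) = Mul(Rational(-1, 2), Mul(Add(L, -10), Pow(Add(v, L), -1))) = Mul(Rational(-1, 2), Mul(Add(-10, L), Pow(Add(L, v), -1))) = Mul(Rational(-1, 2), Mul(Pow(Add(L, v), -1), Add(-10, L))) = Mul(Rational(-1, 2), Pow(Add(L, v), -1), Add(-10, L)))
o = 136
Mul(Add(Function('g')(-2, -33), -1496), o) = Mul(Add(Mul(Pow(Add(-33, -2), -1), Add(5, Mul(Rational(-1, 2), -33))), -1496), 136) = Mul(Add(Mul(Pow(-35, -1), Add(5, Rational(33, 2))), -1496), 136) = Mul(Add(Mul(Rational(-1, 35), Rational(43, 2)), -1496), 136) = Mul(Add(Rational(-43, 70), -1496), 136) = Mul(Rational(-104763, 70), 136) = Rational(-7123884, 35)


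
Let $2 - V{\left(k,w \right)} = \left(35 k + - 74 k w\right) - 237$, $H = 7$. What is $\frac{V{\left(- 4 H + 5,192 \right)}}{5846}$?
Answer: $- \frac{162870}{2923} \approx -55.72$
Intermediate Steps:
$V{\left(k,w \right)} = 239 - 35 k + 74 k w$ ($V{\left(k,w \right)} = 2 - \left(\left(35 k + - 74 k w\right) - 237\right) = 2 - \left(\left(35 k - 74 k w\right) - 237\right) = 2 - \left(-237 + 35 k - 74 k w\right) = 2 + \left(237 - 35 k + 74 k w\right) = 239 - 35 k + 74 k w$)
$\frac{V{\left(- 4 H + 5,192 \right)}}{5846} = \frac{239 - 35 \left(\left(-4\right) 7 + 5\right) + 74 \left(\left(-4\right) 7 + 5\right) 192}{5846} = \left(239 - 35 \left(-28 + 5\right) + 74 \left(-28 + 5\right) 192\right) \frac{1}{5846} = \left(239 - -805 + 74 \left(-23\right) 192\right) \frac{1}{5846} = \left(239 + 805 - 326784\right) \frac{1}{5846} = \left(-325740\right) \frac{1}{5846} = - \frac{162870}{2923}$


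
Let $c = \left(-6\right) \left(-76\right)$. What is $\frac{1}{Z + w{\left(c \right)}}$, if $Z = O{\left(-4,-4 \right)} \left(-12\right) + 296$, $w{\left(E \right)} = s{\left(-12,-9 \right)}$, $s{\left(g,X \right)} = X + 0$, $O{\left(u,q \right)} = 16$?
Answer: $\frac{1}{95} \approx 0.010526$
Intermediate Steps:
$c = 456$
$s{\left(g,X \right)} = X$
$w{\left(E \right)} = -9$
$Z = 104$ ($Z = 16 \left(-12\right) + 296 = -192 + 296 = 104$)
$\frac{1}{Z + w{\left(c \right)}} = \frac{1}{104 - 9} = \frac{1}{95}$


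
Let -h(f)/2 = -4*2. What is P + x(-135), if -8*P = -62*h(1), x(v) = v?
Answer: -11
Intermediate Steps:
h(f) = 16 (h(f) = -(-8)*2 = -2*(-8) = 16)
P = 124 (P = -(-31)*16/4 = -1/8*(-992) = 124)
P + x(-135) = 124 - 135 = -11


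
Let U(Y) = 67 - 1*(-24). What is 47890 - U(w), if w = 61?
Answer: 47799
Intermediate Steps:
U(Y) = 91 (U(Y) = 67 + 24 = 91)
47890 - U(w) = 47890 - 1*91 = 47890 - 91 = 47799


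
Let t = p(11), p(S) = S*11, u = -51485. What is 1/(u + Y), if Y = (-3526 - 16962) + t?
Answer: -1/71852 ≈ -1.3917e-5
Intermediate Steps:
p(S) = 11*S
t = 121 (t = 11*11 = 121)
Y = -20367 (Y = (-3526 - 16962) + 121 = -20488 + 121 = -20367)
1/(u + Y) = 1/(-51485 - 20367) = 1/(-71852) = -1/71852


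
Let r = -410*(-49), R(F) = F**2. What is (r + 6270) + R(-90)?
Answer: 34460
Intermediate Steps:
r = 20090
(r + 6270) + R(-90) = (20090 + 6270) + (-90)**2 = 26360 + 8100 = 34460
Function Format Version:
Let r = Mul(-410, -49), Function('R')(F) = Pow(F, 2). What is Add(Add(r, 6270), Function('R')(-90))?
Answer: 34460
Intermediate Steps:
r = 20090
Add(Add(r, 6270), Function('R')(-90)) = Add(Add(20090, 6270), Pow(-90, 2)) = Add(26360, 8100) = 34460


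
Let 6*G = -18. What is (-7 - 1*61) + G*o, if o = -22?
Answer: -2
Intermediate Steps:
G = -3 (G = (⅙)*(-18) = -3)
(-7 - 1*61) + G*o = (-7 - 1*61) - 3*(-22) = (-7 - 61) + 66 = -68 + 66 = -2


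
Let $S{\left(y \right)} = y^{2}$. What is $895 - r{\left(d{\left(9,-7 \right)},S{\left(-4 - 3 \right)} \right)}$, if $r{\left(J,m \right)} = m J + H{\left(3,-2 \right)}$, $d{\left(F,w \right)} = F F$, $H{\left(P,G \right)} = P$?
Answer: $-3077$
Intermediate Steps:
$d{\left(F,w \right)} = F^{2}$
$r{\left(J,m \right)} = 3 + J m$ ($r{\left(J,m \right)} = m J + 3 = J m + 3 = 3 + J m$)
$895 - r{\left(d{\left(9,-7 \right)},S{\left(-4 - 3 \right)} \right)} = 895 - \left(3 + 9^{2} \left(-4 - 3\right)^{2}\right) = 895 - \left(3 + 81 \left(-7\right)^{2}\right) = 895 - \left(3 + 81 \cdot 49\right) = 895 - \left(3 + 3969\right) = 895 - 3972 = -3077$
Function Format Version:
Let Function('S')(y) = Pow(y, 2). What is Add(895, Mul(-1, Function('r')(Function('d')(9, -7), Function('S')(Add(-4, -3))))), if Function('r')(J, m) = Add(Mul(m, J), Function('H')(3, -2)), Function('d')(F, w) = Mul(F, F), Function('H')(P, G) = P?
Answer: -3077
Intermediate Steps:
Function('d')(F, w) = Pow(F, 2)
Function('r')(J, m) = Add(3, Mul(J, m)) (Function('r')(J, m) = Add(Mul(m, J), 3) = Add(Mul(J, m), 3) = Add(3, Mul(J, m)))
Add(895, Mul(-1, Function('r')(Function('d')(9, -7), Function('S')(Add(-4, -3))))) = Add(895, Mul(-1, Add(3, Mul(Pow(9, 2), Pow(Add(-4, -3), 2))))) = Add(895, Mul(-1, Add(3, Mul(81, Pow(-7, 2))))) = Add(895, Mul(-1, Add(3, Mul(81, 49)))) = Add(895, Mul(-1, Add(3, 3969))) = Add(895, Mul(-1, 3972)) = Add(895, -3972) = -3077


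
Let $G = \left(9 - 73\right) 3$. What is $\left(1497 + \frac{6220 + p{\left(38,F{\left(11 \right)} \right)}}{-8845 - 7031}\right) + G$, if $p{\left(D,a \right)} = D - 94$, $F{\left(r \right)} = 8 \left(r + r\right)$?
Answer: $\frac{5178004}{3969} \approx 1304.6$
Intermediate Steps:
$F{\left(r \right)} = 16 r$ ($F{\left(r \right)} = 8 \cdot 2 r = 16 r$)
$p{\left(D,a \right)} = -94 + D$
$G = -192$ ($G = \left(-64\right) 3 = -192$)
$\left(1497 + \frac{6220 + p{\left(38,F{\left(11 \right)} \right)}}{-8845 - 7031}\right) + G = \left(1497 + \frac{6220 + \left(-94 + 38\right)}{-8845 - 7031}\right) - 192 = \left(1497 + \frac{6220 - 56}{-8845 - 7031}\right) - 192 = \left(1497 + \frac{6164}{-15876}\right) - 192 = \left(1497 + 6164 \left(- \frac{1}{15876}\right)\right) - 192 = \left(1497 - \frac{1541}{3969}\right) - 192 = \frac{5940052}{3969} - 192 = \frac{5178004}{3969}$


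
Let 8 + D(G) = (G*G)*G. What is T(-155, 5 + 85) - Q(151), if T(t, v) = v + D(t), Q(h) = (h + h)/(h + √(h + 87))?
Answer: -84019987061/22563 + 302*√238/22563 ≈ -3.7238e+6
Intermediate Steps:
D(G) = -8 + G³ (D(G) = -8 + (G*G)*G = -8 + G²*G = -8 + G³)
Q(h) = 2*h/(h + √(87 + h)) (Q(h) = (2*h)/(h + √(87 + h)) = 2*h/(h + √(87 + h)))
T(t, v) = -8 + v + t³ (T(t, v) = v + (-8 + t³) = -8 + v + t³)
T(-155, 5 + 85) - Q(151) = (-8 + (5 + 85) + (-155)³) - 2*151/(151 + √(87 + 151)) = (-8 + 90 - 3723875) - 2*151/(151 + √238) = -3723793 - 302/(151 + √238)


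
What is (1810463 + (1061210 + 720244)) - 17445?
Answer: 3574472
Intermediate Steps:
(1810463 + (1061210 + 720244)) - 17445 = (1810463 + 1781454) - 17445 = 3591917 - 17445 = 3574472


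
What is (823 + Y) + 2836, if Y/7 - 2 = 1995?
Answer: 17638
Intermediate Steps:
Y = 13979 (Y = 14 + 7*1995 = 14 + 13965 = 13979)
(823 + Y) + 2836 = (823 + 13979) + 2836 = 14802 + 2836 = 17638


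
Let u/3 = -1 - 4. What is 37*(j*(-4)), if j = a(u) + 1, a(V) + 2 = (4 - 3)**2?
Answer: 0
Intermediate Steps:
u = -15 (u = 3*(-1 - 4) = 3*(-5) = -15)
a(V) = -1 (a(V) = -2 + (4 - 3)**2 = -2 + 1**2 = -2 + 1 = -1)
j = 0 (j = -1 + 1 = 0)
37*(j*(-4)) = 37*(0*(-4)) = 37*0 = 0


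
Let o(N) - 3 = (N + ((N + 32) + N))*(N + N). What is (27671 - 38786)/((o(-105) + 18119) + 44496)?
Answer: -11115/122048 ≈ -0.091071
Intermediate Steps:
o(N) = 3 + 2*N*(32 + 3*N) (o(N) = 3 + (N + ((N + 32) + N))*(N + N) = 3 + (N + ((32 + N) + N))*(2*N) = 3 + (N + (32 + 2*N))*(2*N) = 3 + (32 + 3*N)*(2*N) = 3 + 2*N*(32 + 3*N))
(27671 - 38786)/((o(-105) + 18119) + 44496) = (27671 - 38786)/(((3 + 6*(-105)**2 + 64*(-105)) + 18119) + 44496) = -11115/(((3 + 6*11025 - 6720) + 18119) + 44496) = -11115/(((3 + 66150 - 6720) + 18119) + 44496) = -11115/((59433 + 18119) + 44496) = -11115/(77552 + 44496) = -11115/122048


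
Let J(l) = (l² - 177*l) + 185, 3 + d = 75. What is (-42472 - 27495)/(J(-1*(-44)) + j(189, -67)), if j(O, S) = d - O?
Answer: 69967/5784 ≈ 12.097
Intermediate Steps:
d = 72 (d = -3 + 75 = 72)
j(O, S) = 72 - O
J(l) = 185 + l² - 177*l
(-42472 - 27495)/(J(-1*(-44)) + j(189, -67)) = (-42472 - 27495)/((185 + (-1*(-44))² - (-177)*(-44)) + (72 - 1*189)) = -69967/((185 + 44² - 177*44) + (72 - 189)) = -69967/((185 + 1936 - 7788) - 117) = -69967/(-5667 - 117) = -69967/(-5784) = -69967*(-1/5784) = 69967/5784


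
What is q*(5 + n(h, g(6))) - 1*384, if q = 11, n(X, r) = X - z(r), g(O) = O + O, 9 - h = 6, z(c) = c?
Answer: -428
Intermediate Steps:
h = 3 (h = 9 - 1*6 = 9 - 6 = 3)
g(O) = 2*O
n(X, r) = X - r
q*(5 + n(h, g(6))) - 1*384 = 11*(5 + (3 - 2*6)) - 1*384 = 11*(5 + (3 - 1*12)) - 384 = 11*(5 + (3 - 12)) - 384 = 11*(5 - 9) - 384 = 11*(-4) - 384 = -44 - 384 = -428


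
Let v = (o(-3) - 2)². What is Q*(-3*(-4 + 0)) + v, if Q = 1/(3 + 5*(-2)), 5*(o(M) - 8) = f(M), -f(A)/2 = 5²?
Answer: 100/7 ≈ 14.286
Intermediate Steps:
f(A) = -50 (f(A) = -2*5² = -2*25 = -50)
o(M) = -2 (o(M) = 8 + (⅕)*(-50) = 8 - 10 = -2)
Q = -⅐ (Q = 1/(3 - 10) = 1/(-7) = -⅐ ≈ -0.14286)
v = 16 (v = (-2 - 2)² = (-4)² = 16)
Q*(-3*(-4 + 0)) + v = -(-3)*(-4 + 0)/7 + 16 = -(-3)*(-4)/7 + 16 = -⅐*12 + 16 = -12/7 + 16 = 100/7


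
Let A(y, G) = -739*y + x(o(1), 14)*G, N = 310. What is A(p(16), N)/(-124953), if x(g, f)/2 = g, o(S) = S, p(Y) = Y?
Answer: 11204/124953 ≈ 0.089666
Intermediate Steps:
x(g, f) = 2*g
A(y, G) = -739*y + 2*G (A(y, G) = -739*y + (2*1)*G = -739*y + 2*G)
A(p(16), N)/(-124953) = (-739*16 + 2*310)/(-124953) = (-11824 + 620)*(-1/124953) = -11204*(-1/124953) = 11204/124953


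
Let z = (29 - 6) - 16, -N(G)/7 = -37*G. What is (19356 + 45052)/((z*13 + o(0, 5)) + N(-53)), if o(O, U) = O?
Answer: -16102/3409 ≈ -4.7234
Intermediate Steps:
N(G) = 259*G (N(G) = -(-259)*G = 259*G)
z = 7 (z = 23 - 16 = 7)
(19356 + 45052)/((z*13 + o(0, 5)) + N(-53)) = (19356 + 45052)/((7*13 + 0) + 259*(-53)) = 64408/((91 + 0) - 13727) = 64408/(91 - 13727) = 64408/(-13636) = 64408*(-1/13636) = -16102/3409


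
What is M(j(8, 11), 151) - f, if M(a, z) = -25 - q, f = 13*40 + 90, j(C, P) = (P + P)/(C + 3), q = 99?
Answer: -734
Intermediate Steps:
j(C, P) = 2*P/(3 + C) (j(C, P) = (2*P)/(3 + C) = 2*P/(3 + C))
f = 610 (f = 520 + 90 = 610)
M(a, z) = -124 (M(a, z) = -25 - 1*99 = -25 - 99 = -124)
M(j(8, 11), 151) - f = -124 - 1*610 = -124 - 610 = -734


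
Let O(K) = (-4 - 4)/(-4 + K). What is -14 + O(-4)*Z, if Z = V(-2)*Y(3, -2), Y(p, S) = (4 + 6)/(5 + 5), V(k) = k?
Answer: -16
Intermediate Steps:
Y(p, S) = 1 (Y(p, S) = 10/10 = 10*(1/10) = 1)
O(K) = -8/(-4 + K)
Z = -2 (Z = -2*1 = -2)
-14 + O(-4)*Z = -14 - 8/(-4 - 4)*(-2) = -14 - 8/(-8)*(-2) = -14 - 8*(-1/8)*(-2) = -14 + 1*(-2) = -14 - 2 = -16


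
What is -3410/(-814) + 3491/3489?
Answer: 669962/129093 ≈ 5.1898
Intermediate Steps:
-3410/(-814) + 3491/3489 = -3410*(-1/814) + 3491*(1/3489) = 155/37 + 3491/3489 = 669962/129093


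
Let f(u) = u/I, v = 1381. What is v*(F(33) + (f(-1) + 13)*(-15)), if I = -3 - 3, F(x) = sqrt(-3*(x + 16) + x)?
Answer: -545495/2 + 1381*I*sqrt(114) ≈ -2.7275e+5 + 14745.0*I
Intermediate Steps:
F(x) = sqrt(-48 - 2*x) (F(x) = sqrt(-3*(16 + x) + x) = sqrt((-48 - 3*x) + x) = sqrt(-48 - 2*x))
I = -6
f(u) = -u/6 (f(u) = u/(-6) = u*(-1/6) = -u/6)
v*(F(33) + (f(-1) + 13)*(-15)) = 1381*(sqrt(-48 - 2*33) + (-1/6*(-1) + 13)*(-15)) = 1381*(sqrt(-48 - 66) + (1/6 + 13)*(-15)) = 1381*(sqrt(-114) + (79/6)*(-15)) = 1381*(I*sqrt(114) - 395/2) = 1381*(-395/2 + I*sqrt(114)) = -545495/2 + 1381*I*sqrt(114)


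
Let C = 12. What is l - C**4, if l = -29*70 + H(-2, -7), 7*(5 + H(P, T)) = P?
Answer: -159399/7 ≈ -22771.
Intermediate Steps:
H(P, T) = -5 + P/7
l = -14247/7 (l = -29*70 + (-5 + (1/7)*(-2)) = -2030 + (-5 - 2/7) = -2030 - 37/7 = -14247/7 ≈ -2035.3)
l - C**4 = -14247/7 - 1*12**4 = -14247/7 - 1*20736 = -14247/7 - 20736 = -159399/7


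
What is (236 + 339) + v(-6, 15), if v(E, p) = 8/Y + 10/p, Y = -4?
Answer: 1721/3 ≈ 573.67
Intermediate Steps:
v(E, p) = -2 + 10/p (v(E, p) = 8/(-4) + 10/p = 8*(-¼) + 10/p = -2 + 10/p)
(236 + 339) + v(-6, 15) = (236 + 339) + (-2 + 10/15) = 575 + (-2 + 10*(1/15)) = 575 + (-2 + ⅔) = 575 - 4/3 = 1721/3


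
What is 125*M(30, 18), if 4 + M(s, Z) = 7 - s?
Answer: -3375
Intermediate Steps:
M(s, Z) = 3 - s (M(s, Z) = -4 + (7 - s) = 3 - s)
125*M(30, 18) = 125*(3 - 1*30) = 125*(3 - 30) = 125*(-27) = -3375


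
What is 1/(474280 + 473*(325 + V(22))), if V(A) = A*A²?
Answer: 1/5664509 ≈ 1.7654e-7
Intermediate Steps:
V(A) = A³
1/(474280 + 473*(325 + V(22))) = 1/(474280 + 473*(325 + 22³)) = 1/(474280 + 473*(325 + 10648)) = 1/(474280 + 473*10973) = 1/(474280 + 5190229) = 1/5664509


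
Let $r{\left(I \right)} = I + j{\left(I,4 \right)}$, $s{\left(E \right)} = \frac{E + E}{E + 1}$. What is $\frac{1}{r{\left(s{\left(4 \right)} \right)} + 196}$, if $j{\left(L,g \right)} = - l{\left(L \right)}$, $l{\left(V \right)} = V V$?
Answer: $\frac{25}{4876} \approx 0.0051272$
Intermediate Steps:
$l{\left(V \right)} = V^{2}$
$s{\left(E \right)} = \frac{2 E}{1 + E}$
$j{\left(L,g \right)} = - L^{2}$
$r{\left(I \right)} = I - I^{2}$
$\frac{1}{r{\left(s{\left(4 \right)} \right)} + 196} = \frac{1}{2 \cdot 4 \frac{1}{1 + 4} \left(1 - 2 \cdot 4 \frac{1}{1 + 4}\right) + 196} = \frac{1}{2 \cdot 4 \cdot \frac{1}{5} \left(1 - 2 \cdot 4 \cdot \frac{1}{5}\right) + 196} = \frac{1}{\frac{8 \left(1 - \frac{8}{5}\right)}{5} + 196} = \frac{1}{\frac{8}{5} \left(- \frac{3}{5}\right) + 196} = \frac{1}{- \frac{24}{25} + 196} = \frac{1}{\frac{4876}{25}} = \frac{25}{4876}$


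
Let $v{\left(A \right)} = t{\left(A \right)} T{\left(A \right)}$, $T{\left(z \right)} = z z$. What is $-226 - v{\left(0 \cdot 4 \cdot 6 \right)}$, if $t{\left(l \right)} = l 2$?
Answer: $-226$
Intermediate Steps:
$T{\left(z \right)} = z^{2}$
$t{\left(l \right)} = 2 l$
$v{\left(A \right)} = 2 A^{3}$ ($v{\left(A \right)} = 2 A A^{2} = 2 A^{3}$)
$-226 - v{\left(0 \cdot 4 \cdot 6 \right)} = -226 - 2 \left(0 \cdot 4 \cdot 6\right)^{3} = -226 - 2 \left(0 \cdot 6\right)^{3} = -226 - 2 \cdot 0^{3} = -226 - 2 \cdot 0 = -226 - 0 = -226 + 0 = -226$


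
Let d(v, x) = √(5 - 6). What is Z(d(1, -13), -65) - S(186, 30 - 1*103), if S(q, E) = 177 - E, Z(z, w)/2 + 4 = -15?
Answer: -288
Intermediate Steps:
d(v, x) = I (d(v, x) = √(-1) = I)
Z(z, w) = -38 (Z(z, w) = -8 + 2*(-15) = -8 - 30 = -38)
Z(d(1, -13), -65) - S(186, 30 - 1*103) = -38 - (177 - (30 - 1*103)) = -38 - (177 - (30 - 103)) = -38 - (177 - 1*(-73)) = -38 - (177 + 73) = -38 - 1*250 = -38 - 250 = -288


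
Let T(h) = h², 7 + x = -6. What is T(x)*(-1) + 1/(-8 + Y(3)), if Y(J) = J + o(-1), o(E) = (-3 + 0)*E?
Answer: -339/2 ≈ -169.50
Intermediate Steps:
x = -13 (x = -7 - 6 = -13)
o(E) = -3*E
Y(J) = 3 + J (Y(J) = J - 3*(-1) = J + 3 = 3 + J)
T(x)*(-1) + 1/(-8 + Y(3)) = (-13)²*(-1) + 1/(-8 + (3 + 3)) = 169*(-1) + 1/(-8 + 6) = -169 + 1/(-2) = -169 - ½ = -339/2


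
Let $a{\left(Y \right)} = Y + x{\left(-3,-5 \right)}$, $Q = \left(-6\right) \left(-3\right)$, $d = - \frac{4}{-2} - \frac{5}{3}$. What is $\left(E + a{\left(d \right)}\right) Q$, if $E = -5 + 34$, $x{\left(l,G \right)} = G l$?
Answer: $798$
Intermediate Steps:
$d = \frac{1}{3}$ ($d = \left(-4\right) \left(- \frac{1}{2}\right) - \frac{5}{3} = 2 - \frac{5}{3} = \frac{1}{3} \approx 0.33333$)
$E = 29$
$Q = 18$
$a{\left(Y \right)} = 15 + Y$ ($a{\left(Y \right)} = Y - -15 = Y + 15 = 15 + Y$)
$\left(E + a{\left(d \right)}\right) Q = \left(29 + \left(15 + \frac{1}{3}\right)\right) 18 = \left(29 + \frac{46}{3}\right) 18 = \frac{133}{3} \cdot 18 = 798$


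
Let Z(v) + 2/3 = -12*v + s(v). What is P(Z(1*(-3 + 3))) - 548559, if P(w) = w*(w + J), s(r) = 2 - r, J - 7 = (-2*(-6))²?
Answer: -4935203/9 ≈ -5.4836e+5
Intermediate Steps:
J = 151 (J = 7 + (-2*(-6))² = 7 + 12² = 7 + 144 = 151)
Z(v) = 4/3 - 13*v (Z(v) = -⅔ + (-12*v + (2 - v)) = -⅔ + (2 - 13*v) = 4/3 - 13*v)
P(w) = w*(151 + w) (P(w) = w*(w + 151) = w*(151 + w))
P(Z(1*(-3 + 3))) - 548559 = (4/3 - 13*(-3 + 3))*(151 + (4/3 - 13*(-3 + 3))) - 548559 = (4/3 - 13*0)*(151 + (4/3 - 13*0)) - 548559 = (4/3 + 0)*(151 + (4/3 + 0)) - 548559 = 4*(151 + 4/3)/3 - 548559 = (4/3)*(457/3) - 548559 = 1828/9 - 548559 = -4935203/9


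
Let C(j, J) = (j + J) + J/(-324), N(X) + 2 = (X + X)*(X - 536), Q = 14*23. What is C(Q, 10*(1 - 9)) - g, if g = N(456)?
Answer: 5929544/81 ≈ 73204.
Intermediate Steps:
Q = 322
N(X) = -2 + 2*X*(-536 + X) (N(X) = -2 + (X + X)*(X - 536) = -2 + (2*X)*(-536 + X) = -2 + 2*X*(-536 + X))
C(j, J) = j + 323*J/324 (C(j, J) = (J + j) + J*(-1/324) = (J + j) - J/324 = j + 323*J/324)
g = -72962 (g = -2 - 1072*456 + 2*456**2 = -2 - 488832 + 2*207936 = -2 - 488832 + 415872 = -72962)
C(Q, 10*(1 - 9)) - g = (322 + 323*(10*(1 - 9))/324) - 1*(-72962) = (322 + 323*(10*(-8))/324) + 72962 = (322 + (323/324)*(-80)) + 72962 = (322 - 6460/81) + 72962 = 19622/81 + 72962 = 5929544/81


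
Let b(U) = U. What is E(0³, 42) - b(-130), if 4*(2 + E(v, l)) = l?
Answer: 277/2 ≈ 138.50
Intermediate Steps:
E(v, l) = -2 + l/4
E(0³, 42) - b(-130) = (-2 + (¼)*42) - 1*(-130) = (-2 + 21/2) + 130 = 17/2 + 130 = 277/2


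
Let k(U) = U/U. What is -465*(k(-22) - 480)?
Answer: 222735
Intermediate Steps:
k(U) = 1
-465*(k(-22) - 480) = -465*(1 - 480) = -465*(-479) = 222735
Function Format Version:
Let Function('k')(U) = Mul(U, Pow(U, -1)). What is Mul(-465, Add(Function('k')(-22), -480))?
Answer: 222735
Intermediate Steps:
Function('k')(U) = 1
Mul(-465, Add(Function('k')(-22), -480)) = Mul(-465, Add(1, -480)) = Mul(-465, -479) = 222735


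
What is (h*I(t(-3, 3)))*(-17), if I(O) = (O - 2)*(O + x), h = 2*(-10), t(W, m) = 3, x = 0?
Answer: 1020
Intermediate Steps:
h = -20
I(O) = O*(-2 + O) (I(O) = (O - 2)*(O + 0) = (-2 + O)*O = O*(-2 + O))
(h*I(t(-3, 3)))*(-17) = -60*(-2 + 3)*(-17) = -60*(-17) = 1020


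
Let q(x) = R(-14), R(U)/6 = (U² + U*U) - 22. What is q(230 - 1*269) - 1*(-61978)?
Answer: 64198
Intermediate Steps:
R(U) = -132 + 12*U² (R(U) = 6*((U² + U*U) - 22) = 6*((U² + U²) - 22) = 6*(2*U² - 22) = 6*(-22 + 2*U²) = -132 + 12*U²)
q(x) = 2220 (q(x) = -132 + 12*(-14)² = -132 + 12*196 = -132 + 2352 = 2220)
q(230 - 1*269) - 1*(-61978) = 2220 - 1*(-61978) = 2220 + 61978 = 64198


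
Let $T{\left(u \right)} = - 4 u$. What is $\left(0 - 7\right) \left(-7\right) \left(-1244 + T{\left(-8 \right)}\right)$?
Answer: $-59388$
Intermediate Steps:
$\left(0 - 7\right) \left(-7\right) \left(-1244 + T{\left(-8 \right)}\right) = \left(0 - 7\right) \left(-7\right) \left(-1244 - -32\right) = \left(-7\right) \left(-7\right) \left(-1244 + 32\right) = 49 \left(-1212\right) = -59388$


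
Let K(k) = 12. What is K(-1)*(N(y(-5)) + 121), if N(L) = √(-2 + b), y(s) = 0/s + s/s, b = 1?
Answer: 1452 + 12*I ≈ 1452.0 + 12.0*I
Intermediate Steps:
y(s) = 1 (y(s) = 0 + 1 = 1)
N(L) = I (N(L) = √(-2 + 1) = √(-1) = I)
K(-1)*(N(y(-5)) + 121) = 12*(I + 121) = 12*(121 + I) = 1452 + 12*I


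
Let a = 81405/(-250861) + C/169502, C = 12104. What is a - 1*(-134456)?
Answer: 2858626069528233/21260720611 ≈ 1.3446e+5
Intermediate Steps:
a = -5380944383/21260720611 (a = 81405/(-250861) + 12104/169502 = 81405*(-1/250861) + 12104*(1/169502) = -81405/250861 + 6052/84751 = -5380944383/21260720611 ≈ -0.25309)
a - 1*(-134456) = -5380944383/21260720611 - 1*(-134456) = -5380944383/21260720611 + 134456 = 2858626069528233/21260720611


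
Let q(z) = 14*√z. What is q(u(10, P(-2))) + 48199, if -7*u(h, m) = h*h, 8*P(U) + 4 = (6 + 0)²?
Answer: 48199 + 20*I*√7 ≈ 48199.0 + 52.915*I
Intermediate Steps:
P(U) = 4 (P(U) = -½ + (6 + 0)²/8 = -½ + (⅛)*6² = -½ + (⅛)*36 = -½ + 9/2 = 4)
u(h, m) = -h²/7 (u(h, m) = -h*h/7 = -h²/7)
q(u(10, P(-2))) + 48199 = 14*√(-⅐*10²) + 48199 = 14*√(-⅐*100) + 48199 = 14*√(-100/7) + 48199 = 14*(10*I*√7/7) + 48199 = 20*I*√7 + 48199 = 48199 + 20*I*√7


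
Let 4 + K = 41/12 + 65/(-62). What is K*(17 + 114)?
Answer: -79517/372 ≈ -213.76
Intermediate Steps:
K = -607/372 (K = -4 + (41/12 + 65/(-62)) = -4 + (41*(1/12) + 65*(-1/62)) = -4 + (41/12 - 65/62) = -4 + 881/372 = -607/372 ≈ -1.6317)
K*(17 + 114) = -607*(17 + 114)/372 = -607/372*131 = -79517/372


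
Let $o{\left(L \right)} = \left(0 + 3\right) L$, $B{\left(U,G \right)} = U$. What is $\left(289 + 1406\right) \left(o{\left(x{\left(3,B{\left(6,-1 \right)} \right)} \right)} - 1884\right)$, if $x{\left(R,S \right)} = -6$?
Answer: $-3223890$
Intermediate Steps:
$o{\left(L \right)} = 3 L$
$\left(289 + 1406\right) \left(o{\left(x{\left(3,B{\left(6,-1 \right)} \right)} \right)} - 1884\right) = \left(289 + 1406\right) \left(3 \left(-6\right) - 1884\right) = 1695 \left(-18 - 1884\right) = 1695 \left(-1902\right) = -3223890$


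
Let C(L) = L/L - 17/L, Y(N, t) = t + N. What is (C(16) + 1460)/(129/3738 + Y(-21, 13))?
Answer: -14552657/79400 ≈ -183.28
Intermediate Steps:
Y(N, t) = N + t
C(L) = 1 - 17/L
(C(16) + 1460)/(129/3738 + Y(-21, 13)) = ((-17 + 16)/16 + 1460)/(129/3738 + (-21 + 13)) = ((1/16)*(-1) + 1460)/(129*(1/3738) - 8) = (-1/16 + 1460)/(43/1246 - 8) = 23359/(16*(-9925/1246)) = (23359/16)*(-1246/9925) = -14552657/79400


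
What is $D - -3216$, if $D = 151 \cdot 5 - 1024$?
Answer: $2947$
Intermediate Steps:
$D = -269$ ($D = 755 - 1024 = -269$)
$D - -3216 = -269 - -3216 = -269 + 3216 = 2947$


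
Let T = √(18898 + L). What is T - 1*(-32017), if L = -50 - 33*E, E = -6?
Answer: 32017 + √19046 ≈ 32155.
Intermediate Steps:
L = 148 (L = -50 - 33*(-6) = -50 + 198 = 148)
T = √19046 (T = √(18898 + 148) = √19046 ≈ 138.01)
T - 1*(-32017) = √19046 - 1*(-32017) = √19046 + 32017 = 32017 + √19046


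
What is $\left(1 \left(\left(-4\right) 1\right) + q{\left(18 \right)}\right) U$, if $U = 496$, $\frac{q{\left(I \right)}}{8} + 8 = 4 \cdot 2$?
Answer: $-1984$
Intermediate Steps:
$q{\left(I \right)} = 0$ ($q{\left(I \right)} = -64 + 8 \cdot 4 \cdot 2 = -64 + 8 \cdot 8 = -64 + 64 = 0$)
$\left(1 \left(\left(-4\right) 1\right) + q{\left(18 \right)}\right) U = \left(1 \left(\left(-4\right) 1\right) + 0\right) 496 = \left(1 \left(-4\right) + 0\right) 496 = \left(-4 + 0\right) 496 = \left(-4\right) 496 = -1984$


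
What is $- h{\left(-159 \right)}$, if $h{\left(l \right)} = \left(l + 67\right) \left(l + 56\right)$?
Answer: $-9476$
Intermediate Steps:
$h{\left(l \right)} = \left(56 + l\right) \left(67 + l\right)$ ($h{\left(l \right)} = \left(67 + l\right) \left(56 + l\right) = \left(56 + l\right) \left(67 + l\right)$)
$- h{\left(-159 \right)} = - (3752 + \left(-159\right)^{2} + 123 \left(-159\right)) = - (3752 + 25281 - 19557) = \left(-1\right) 9476 = -9476$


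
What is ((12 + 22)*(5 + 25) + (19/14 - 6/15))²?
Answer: 5107532089/4900 ≈ 1.0424e+6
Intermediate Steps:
((12 + 22)*(5 + 25) + (19/14 - 6/15))² = (34*30 + (19*(1/14) - 6*1/15))² = (1020 + (19/14 - ⅖))² = (1020 + 67/70)² = (71467/70)² = 5107532089/4900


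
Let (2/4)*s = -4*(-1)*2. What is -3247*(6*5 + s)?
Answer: -149362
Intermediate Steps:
s = 16 (s = 2*(-4*(-1)*2) = 2*(4*2) = 2*8 = 16)
-3247*(6*5 + s) = -3247*(6*5 + 16) = -3247*(30 + 16) = -3247*46 = -149362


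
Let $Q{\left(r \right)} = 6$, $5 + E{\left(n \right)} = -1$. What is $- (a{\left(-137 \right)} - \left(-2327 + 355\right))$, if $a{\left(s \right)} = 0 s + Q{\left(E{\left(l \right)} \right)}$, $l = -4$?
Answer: $-1978$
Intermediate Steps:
$E{\left(n \right)} = -6$ ($E{\left(n \right)} = -5 - 1 = -6$)
$a{\left(s \right)} = 6$ ($a{\left(s \right)} = 0 s + 6 = 0 + 6 = 6$)
$- (a{\left(-137 \right)} - \left(-2327 + 355\right)) = - (6 - \left(-2327 + 355\right)) = - (6 - -1972) = - (6 + 1972) = \left(-1\right) 1978 = -1978$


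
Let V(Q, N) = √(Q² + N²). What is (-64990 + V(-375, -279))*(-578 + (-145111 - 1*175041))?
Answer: 20844242700 - 962190*√24274 ≈ 2.0694e+10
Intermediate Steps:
V(Q, N) = √(N² + Q²)
(-64990 + V(-375, -279))*(-578 + (-145111 - 1*175041)) = (-64990 + √((-279)² + (-375)²))*(-578 + (-145111 - 1*175041)) = (-64990 + √(77841 + 140625))*(-578 + (-145111 - 175041)) = (-64990 + √218466)*(-578 - 320152) = (-64990 + 3*√24274)*(-320730) = 20844242700 - 962190*√24274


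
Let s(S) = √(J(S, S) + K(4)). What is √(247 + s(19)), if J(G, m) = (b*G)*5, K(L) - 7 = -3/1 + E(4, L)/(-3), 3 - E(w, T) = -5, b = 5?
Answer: √(2223 + 3*√4287)/3 ≈ 16.396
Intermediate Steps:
E(w, T) = 8 (E(w, T) = 3 - 1*(-5) = 3 + 5 = 8)
K(L) = 4/3 (K(L) = 7 + (-3/1 + 8/(-3)) = 7 + (-3*1 + 8*(-⅓)) = 7 + (-3 - 8/3) = 7 - 17/3 = 4/3)
J(G, m) = 25*G (J(G, m) = (5*G)*5 = 25*G)
s(S) = √(4/3 + 25*S) (s(S) = √(25*S + 4/3) = √(4/3 + 25*S))
√(247 + s(19)) = √(247 + √(12 + 225*19)/3) = √(247 + √(12 + 4275)/3) = √(247 + √4287/3)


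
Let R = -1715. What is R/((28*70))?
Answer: -7/8 ≈ -0.87500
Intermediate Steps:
R/((28*70)) = -1715/(28*70) = -1715/1960 = -1715*1/1960 = -7/8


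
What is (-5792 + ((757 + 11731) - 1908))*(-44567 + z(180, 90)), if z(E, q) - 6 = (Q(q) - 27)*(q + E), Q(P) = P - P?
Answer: -248262588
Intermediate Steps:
Q(P) = 0
z(E, q) = 6 - 27*E - 27*q (z(E, q) = 6 + (0 - 27)*(q + E) = 6 - 27*(E + q) = 6 + (-27*E - 27*q) = 6 - 27*E - 27*q)
(-5792 + ((757 + 11731) - 1908))*(-44567 + z(180, 90)) = (-5792 + ((757 + 11731) - 1908))*(-44567 + (6 - 27*180 - 27*90)) = (-5792 + (12488 - 1908))*(-44567 + (6 - 4860 - 2430)) = (-5792 + 10580)*(-44567 - 7284) = 4788*(-51851) = -248262588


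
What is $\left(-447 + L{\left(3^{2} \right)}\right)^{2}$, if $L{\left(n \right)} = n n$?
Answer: $133956$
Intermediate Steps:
$L{\left(n \right)} = n^{2}$
$\left(-447 + L{\left(3^{2} \right)}\right)^{2} = \left(-447 + \left(3^{2}\right)^{2}\right)^{2} = \left(-447 + 9^{2}\right)^{2} = \left(-447 + 81\right)^{2} = \left(-366\right)^{2} = 133956$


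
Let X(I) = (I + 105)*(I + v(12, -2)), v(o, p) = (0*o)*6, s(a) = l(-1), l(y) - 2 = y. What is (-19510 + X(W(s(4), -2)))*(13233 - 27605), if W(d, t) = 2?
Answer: 277322112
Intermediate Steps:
l(y) = 2 + y
s(a) = 1 (s(a) = 2 - 1 = 1)
v(o, p) = 0 (v(o, p) = 0*6 = 0)
X(I) = I*(105 + I) (X(I) = (I + 105)*(I + 0) = (105 + I)*I = I*(105 + I))
(-19510 + X(W(s(4), -2)))*(13233 - 27605) = (-19510 + 2*(105 + 2))*(13233 - 27605) = (-19510 + 2*107)*(-14372) = (-19510 + 214)*(-14372) = -19296*(-14372) = 277322112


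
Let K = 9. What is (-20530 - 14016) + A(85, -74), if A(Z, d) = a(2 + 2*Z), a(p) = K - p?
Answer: -34709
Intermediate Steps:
a(p) = 9 - p
A(Z, d) = 7 - 2*Z (A(Z, d) = 9 - (2 + 2*Z) = 9 + (-2 - 2*Z) = 7 - 2*Z)
(-20530 - 14016) + A(85, -74) = (-20530 - 14016) + (7 - 2*85) = -34546 + (7 - 170) = -34546 - 163 = -34709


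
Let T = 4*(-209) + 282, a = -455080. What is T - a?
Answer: 454526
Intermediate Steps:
T = -554 (T = -836 + 282 = -554)
T - a = -554 - 1*(-455080) = -554 + 455080 = 454526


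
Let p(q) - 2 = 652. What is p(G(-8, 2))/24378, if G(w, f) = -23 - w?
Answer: 109/4063 ≈ 0.026827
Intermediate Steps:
p(q) = 654 (p(q) = 2 + 652 = 654)
p(G(-8, 2))/24378 = 654/24378 = 654*(1/24378) = 109/4063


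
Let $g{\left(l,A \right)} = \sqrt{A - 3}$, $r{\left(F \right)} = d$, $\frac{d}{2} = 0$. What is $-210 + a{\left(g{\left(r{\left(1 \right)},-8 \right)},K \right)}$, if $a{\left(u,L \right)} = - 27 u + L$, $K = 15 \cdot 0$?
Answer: $-210 - 27 i \sqrt{11} \approx -210.0 - 89.549 i$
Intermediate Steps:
$d = 0$ ($d = 2 \cdot 0 = 0$)
$r{\left(F \right)} = 0$
$K = 0$
$g{\left(l,A \right)} = \sqrt{-3 + A}$
$a{\left(u,L \right)} = L - 27 u$
$-210 + a{\left(g{\left(r{\left(1 \right)},-8 \right)},K \right)} = -210 + \left(0 - 27 \sqrt{-3 - 8}\right) = -210 + \left(0 - 27 \sqrt{-11}\right) = -210 + \left(0 - 27 i \sqrt{11}\right) = -210 - 27 i \sqrt{11}$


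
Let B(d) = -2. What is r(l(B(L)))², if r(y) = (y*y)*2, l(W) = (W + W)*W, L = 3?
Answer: 16384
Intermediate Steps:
l(W) = 2*W² (l(W) = (2*W)*W = 2*W²)
r(y) = 2*y² (r(y) = y²*2 = 2*y²)
r(l(B(L)))² = (2*(2*(-2)²)²)² = (2*(2*4)²)² = (2*8²)² = (2*64)² = 128² = 16384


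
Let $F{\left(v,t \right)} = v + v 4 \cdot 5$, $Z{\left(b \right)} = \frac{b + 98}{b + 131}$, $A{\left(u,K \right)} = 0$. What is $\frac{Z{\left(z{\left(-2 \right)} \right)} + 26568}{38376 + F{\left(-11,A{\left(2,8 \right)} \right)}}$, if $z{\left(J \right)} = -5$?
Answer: $\frac{1115887}{1602090} \approx 0.69652$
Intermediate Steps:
$Z{\left(b \right)} = \frac{98 + b}{131 + b}$
$F{\left(v,t \right)} = 21 v$ ($F{\left(v,t \right)} = v + 4 v 5 = v + 20 v = 21 v$)
$\frac{Z{\left(z{\left(-2 \right)} \right)} + 26568}{38376 + F{\left(-11,A{\left(2,8 \right)} \right)}} = \frac{\frac{98 - 5}{131 - 5} + 26568}{38376 + 21 \left(-11\right)} = \frac{\frac{1}{126} \cdot 93 + 26568}{38376 - 231} = \frac{\frac{1}{126} \cdot 93 + 26568}{38145} = \left(\frac{31}{42} + 26568\right) \frac{1}{38145} = \frac{1115887}{42} \cdot \frac{1}{38145} = \frac{1115887}{1602090}$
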